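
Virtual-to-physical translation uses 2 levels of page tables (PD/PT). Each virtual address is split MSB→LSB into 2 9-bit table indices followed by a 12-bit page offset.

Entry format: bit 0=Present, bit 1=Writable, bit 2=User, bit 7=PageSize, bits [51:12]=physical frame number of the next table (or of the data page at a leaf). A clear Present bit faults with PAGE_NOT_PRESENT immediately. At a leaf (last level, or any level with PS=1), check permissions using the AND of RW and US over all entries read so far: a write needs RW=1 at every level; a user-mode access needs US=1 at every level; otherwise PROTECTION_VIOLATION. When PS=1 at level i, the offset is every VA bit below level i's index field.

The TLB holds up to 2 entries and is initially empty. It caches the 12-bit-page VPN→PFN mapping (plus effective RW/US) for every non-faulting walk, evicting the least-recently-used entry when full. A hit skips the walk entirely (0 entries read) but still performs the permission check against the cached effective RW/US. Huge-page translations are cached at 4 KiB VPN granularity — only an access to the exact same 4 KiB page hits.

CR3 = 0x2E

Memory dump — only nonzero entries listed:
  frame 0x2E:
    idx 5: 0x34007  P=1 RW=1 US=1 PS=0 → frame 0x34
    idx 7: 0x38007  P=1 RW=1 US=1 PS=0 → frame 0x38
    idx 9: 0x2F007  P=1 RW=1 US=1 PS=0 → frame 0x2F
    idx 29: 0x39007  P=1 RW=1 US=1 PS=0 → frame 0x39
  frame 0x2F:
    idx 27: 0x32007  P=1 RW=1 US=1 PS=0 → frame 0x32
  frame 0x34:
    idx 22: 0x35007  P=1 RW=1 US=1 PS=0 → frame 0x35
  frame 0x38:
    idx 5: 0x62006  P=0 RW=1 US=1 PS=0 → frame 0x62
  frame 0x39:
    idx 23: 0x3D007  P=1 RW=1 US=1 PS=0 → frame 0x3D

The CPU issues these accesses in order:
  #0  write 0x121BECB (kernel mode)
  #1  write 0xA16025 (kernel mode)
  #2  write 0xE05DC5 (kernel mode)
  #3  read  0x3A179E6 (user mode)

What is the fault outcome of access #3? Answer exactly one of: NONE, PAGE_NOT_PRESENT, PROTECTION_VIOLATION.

Per-access translation:
#0 VA=0x121BECB (w,kernel):
  L0 @0x2E[9] → 0x2F007  P=1,RW=1,US=1,PS=0
  L1 @0x2F[27] → 0x32007  P=1,RW=1,US=1,PS=0
  ⇒ phys 0x32ECB  [2 reads]
#1 VA=0xA16025 (w,kernel):
  L0 @0x2E[5] → 0x34007  P=1,RW=1,US=1,PS=0
  L1 @0x34[22] → 0x35007  P=1,RW=1,US=1,PS=0
  ⇒ phys 0x35025  [2 reads]
#2 VA=0xE05DC5 (w,kernel):
  L0 @0x2E[7] → 0x38007  P=1,RW=1,US=1,PS=0
  L1 @0x38[5] → 0x62006  P=0,RW=1,US=1,PS=0
  → PAGE_NOT_PRESENT  (2 entries read)
#3 VA=0x3A179E6 (r,user):
  L0 @0x2E[29] → 0x39007  P=1,RW=1,US=1,PS=0
  L1 @0x39[23] → 0x3D007  P=1,RW=1,US=1,PS=0
  ⇒ phys 0x3D9E6  [2 reads]

Access #3 fault: NONE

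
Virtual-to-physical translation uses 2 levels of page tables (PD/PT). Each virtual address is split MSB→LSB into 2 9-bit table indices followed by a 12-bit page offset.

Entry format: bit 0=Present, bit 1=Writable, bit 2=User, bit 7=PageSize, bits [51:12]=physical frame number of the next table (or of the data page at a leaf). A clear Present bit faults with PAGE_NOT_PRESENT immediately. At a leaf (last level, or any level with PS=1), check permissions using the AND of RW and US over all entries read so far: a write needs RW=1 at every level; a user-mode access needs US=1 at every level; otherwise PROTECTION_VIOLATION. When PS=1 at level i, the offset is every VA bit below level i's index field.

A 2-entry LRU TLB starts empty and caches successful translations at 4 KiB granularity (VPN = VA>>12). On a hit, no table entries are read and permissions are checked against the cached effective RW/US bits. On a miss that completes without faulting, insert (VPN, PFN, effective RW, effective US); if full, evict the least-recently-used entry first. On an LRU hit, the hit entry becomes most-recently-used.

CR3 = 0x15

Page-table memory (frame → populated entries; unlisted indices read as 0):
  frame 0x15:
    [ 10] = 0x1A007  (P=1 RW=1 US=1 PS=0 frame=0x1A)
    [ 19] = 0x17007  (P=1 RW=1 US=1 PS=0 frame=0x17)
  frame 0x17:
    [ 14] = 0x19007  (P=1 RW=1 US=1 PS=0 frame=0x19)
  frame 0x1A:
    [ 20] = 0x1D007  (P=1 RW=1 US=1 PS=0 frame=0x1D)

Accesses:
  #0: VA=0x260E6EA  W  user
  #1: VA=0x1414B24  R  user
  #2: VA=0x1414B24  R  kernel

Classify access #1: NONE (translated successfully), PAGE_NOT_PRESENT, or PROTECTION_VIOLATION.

Trace:
#0 VA=0x260E6EA (w,user):
  L0 @0x15[19] → 0x17007  P=1,RW=1,US=1,PS=0
  L1 @0x17[14] → 0x19007  P=1,RW=1,US=1,PS=0
  ⇒ phys 0x196EA  [2 reads]
#1 VA=0x1414B24 (r,user):
  L0 @0x15[10] → 0x1A007  P=1,RW=1,US=1,PS=0
  L1 @0x1A[20] → 0x1D007  P=1,RW=1,US=1,PS=0
  ⇒ phys 0x1DB24  [2 reads]
#2 VA=0x1414B24 (r,kernel):
  TLB hit vpn=0x1414 → PA=0x1DB24

Access #1 fault: NONE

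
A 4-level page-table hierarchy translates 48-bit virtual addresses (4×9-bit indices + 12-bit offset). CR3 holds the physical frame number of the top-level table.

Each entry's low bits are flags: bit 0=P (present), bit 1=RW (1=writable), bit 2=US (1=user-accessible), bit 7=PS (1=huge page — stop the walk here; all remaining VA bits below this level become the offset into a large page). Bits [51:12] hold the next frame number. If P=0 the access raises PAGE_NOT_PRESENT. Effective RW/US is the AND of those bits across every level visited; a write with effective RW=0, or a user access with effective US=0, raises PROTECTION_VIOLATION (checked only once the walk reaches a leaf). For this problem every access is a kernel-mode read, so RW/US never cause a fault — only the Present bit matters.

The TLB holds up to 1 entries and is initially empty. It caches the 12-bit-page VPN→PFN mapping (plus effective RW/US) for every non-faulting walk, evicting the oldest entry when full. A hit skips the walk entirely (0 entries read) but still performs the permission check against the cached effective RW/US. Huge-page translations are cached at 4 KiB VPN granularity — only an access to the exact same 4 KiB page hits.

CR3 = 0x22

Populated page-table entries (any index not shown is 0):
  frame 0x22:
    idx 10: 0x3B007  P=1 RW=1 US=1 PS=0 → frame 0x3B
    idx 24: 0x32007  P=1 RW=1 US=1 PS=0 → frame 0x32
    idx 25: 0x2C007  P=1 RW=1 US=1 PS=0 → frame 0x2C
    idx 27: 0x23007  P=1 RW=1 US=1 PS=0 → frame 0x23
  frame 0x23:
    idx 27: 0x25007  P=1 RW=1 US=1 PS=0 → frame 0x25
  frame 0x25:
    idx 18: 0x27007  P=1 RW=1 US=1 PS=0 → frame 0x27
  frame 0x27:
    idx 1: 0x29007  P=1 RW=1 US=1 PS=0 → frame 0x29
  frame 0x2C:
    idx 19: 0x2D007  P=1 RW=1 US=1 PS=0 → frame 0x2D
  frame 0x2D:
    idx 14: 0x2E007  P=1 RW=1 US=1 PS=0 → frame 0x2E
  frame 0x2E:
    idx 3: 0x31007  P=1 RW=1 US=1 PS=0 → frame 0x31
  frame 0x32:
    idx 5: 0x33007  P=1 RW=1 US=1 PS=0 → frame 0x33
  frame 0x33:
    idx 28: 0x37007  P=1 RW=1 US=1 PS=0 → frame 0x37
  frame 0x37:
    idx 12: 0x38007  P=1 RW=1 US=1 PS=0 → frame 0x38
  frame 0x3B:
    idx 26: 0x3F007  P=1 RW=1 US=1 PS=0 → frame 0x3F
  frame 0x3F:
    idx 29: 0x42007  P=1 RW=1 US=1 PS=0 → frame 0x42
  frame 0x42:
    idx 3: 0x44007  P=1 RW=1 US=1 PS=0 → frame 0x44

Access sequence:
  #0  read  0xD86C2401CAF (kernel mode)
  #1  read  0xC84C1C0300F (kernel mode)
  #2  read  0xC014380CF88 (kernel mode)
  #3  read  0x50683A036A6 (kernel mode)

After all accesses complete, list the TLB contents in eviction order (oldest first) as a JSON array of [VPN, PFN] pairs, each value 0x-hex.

Trace:
#0 VA=0xD86C2401CAF (r,kernel):
  L0 @0x22[27] → 0x23007  P=1,RW=1,US=1,PS=0
  L1 @0x23[27] → 0x25007  P=1,RW=1,US=1,PS=0
  L2 @0x25[18] → 0x27007  P=1,RW=1,US=1,PS=0
  L3 @0x27[1] → 0x29007  P=1,RW=1,US=1,PS=0
  → PA=0x29CAF  (4 entries read)
#1 VA=0xC84C1C0300F (r,kernel):
  L0 @0x22[25] → 0x2C007  P=1,RW=1,US=1,PS=0
  L1 @0x2C[19] → 0x2D007  P=1,RW=1,US=1,PS=0
  L2 @0x2D[14] → 0x2E007  P=1,RW=1,US=1,PS=0
  L3 @0x2E[3] → 0x31007  P=1,RW=1,US=1,PS=0
  → PA=0x3100F  (4 entries read)
#2 VA=0xC014380CF88 (r,kernel):
  L0 @0x22[24] → 0x32007  P=1,RW=1,US=1,PS=0
  L1 @0x32[5] → 0x33007  P=1,RW=1,US=1,PS=0
  L2 @0x33[28] → 0x37007  P=1,RW=1,US=1,PS=0
  L3 @0x37[12] → 0x38007  P=1,RW=1,US=1,PS=0
  → PA=0x38F88  (4 entries read)
#3 VA=0x50683A036A6 (r,kernel):
  L0 @0x22[10] → 0x3B007  P=1,RW=1,US=1,PS=0
  L1 @0x3B[26] → 0x3F007  P=1,RW=1,US=1,PS=0
  L2 @0x3F[29] → 0x42007  P=1,RW=1,US=1,PS=0
  L3 @0x42[3] → 0x44007  P=1,RW=1,US=1,PS=0
  → PA=0x446A6  (4 entries read)

TLB: [["0x50683A03", "0x44"]]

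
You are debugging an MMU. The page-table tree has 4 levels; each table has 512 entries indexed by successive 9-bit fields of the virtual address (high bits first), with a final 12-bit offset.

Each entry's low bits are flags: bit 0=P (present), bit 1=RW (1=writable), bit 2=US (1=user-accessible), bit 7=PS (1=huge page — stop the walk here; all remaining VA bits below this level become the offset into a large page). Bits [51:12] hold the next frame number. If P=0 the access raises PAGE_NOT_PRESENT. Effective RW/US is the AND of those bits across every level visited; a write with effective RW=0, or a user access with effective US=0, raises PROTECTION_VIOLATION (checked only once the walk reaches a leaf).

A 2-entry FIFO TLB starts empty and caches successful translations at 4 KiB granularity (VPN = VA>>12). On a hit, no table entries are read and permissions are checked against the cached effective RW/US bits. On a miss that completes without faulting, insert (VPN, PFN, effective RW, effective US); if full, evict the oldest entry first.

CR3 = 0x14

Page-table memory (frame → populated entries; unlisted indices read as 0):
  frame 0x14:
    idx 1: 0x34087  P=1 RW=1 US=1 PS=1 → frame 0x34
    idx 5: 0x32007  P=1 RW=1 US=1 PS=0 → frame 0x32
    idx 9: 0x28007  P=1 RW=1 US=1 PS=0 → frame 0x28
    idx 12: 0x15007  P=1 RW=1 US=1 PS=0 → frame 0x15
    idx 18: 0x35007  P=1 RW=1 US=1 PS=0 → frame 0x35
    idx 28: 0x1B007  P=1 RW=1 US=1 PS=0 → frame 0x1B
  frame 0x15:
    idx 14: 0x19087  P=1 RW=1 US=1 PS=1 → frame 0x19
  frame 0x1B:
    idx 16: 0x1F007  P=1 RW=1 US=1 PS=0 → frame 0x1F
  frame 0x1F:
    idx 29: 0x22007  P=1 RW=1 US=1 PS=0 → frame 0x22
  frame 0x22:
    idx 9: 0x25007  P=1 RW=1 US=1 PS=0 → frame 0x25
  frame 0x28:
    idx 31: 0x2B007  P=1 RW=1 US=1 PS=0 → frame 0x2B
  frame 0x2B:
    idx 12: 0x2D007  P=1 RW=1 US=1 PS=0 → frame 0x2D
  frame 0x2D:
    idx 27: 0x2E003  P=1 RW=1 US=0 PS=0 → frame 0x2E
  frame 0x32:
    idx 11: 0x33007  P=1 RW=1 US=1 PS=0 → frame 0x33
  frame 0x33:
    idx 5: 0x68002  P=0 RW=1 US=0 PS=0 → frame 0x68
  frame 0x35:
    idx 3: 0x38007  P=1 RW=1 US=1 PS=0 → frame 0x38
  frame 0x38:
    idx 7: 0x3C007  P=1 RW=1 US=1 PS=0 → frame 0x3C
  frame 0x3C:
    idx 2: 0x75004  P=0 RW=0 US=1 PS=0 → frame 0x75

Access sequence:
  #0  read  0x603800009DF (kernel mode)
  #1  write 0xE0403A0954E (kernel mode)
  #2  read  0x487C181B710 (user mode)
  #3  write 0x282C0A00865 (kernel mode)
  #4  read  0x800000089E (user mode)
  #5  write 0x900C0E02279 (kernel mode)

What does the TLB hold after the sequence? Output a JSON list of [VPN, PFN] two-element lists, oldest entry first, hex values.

Trace:
#0 VA=0x603800009DF (r,kernel):
  L0: frame=0x14 idx=12 entry=0x15007 [P=1 RW=1 US=1 PS=0]
  L1: frame=0x15 idx=14 entry=0x19087 [P=1 RW=1 US=1 PS=1]
  → PA=0x199DF (huge @L1)  (2 entries read)
#1 VA=0xE0403A0954E (w,kernel):
  L0: frame=0x14 idx=28 entry=0x1B007 [P=1 RW=1 US=1 PS=0]
  L1: frame=0x1B idx=16 entry=0x1F007 [P=1 RW=1 US=1 PS=0]
  L2: frame=0x1F idx=29 entry=0x22007 [P=1 RW=1 US=1 PS=0]
  L3: frame=0x22 idx=9 entry=0x25007 [P=1 RW=1 US=1 PS=0]
  → PA=0x2554E  (4 entries read)
#2 VA=0x487C181B710 (r,user):
  L0: frame=0x14 idx=9 entry=0x28007 [P=1 RW=1 US=1 PS=0]
  L1: frame=0x28 idx=31 entry=0x2B007 [P=1 RW=1 US=1 PS=0]
  L2: frame=0x2B idx=12 entry=0x2D007 [P=1 RW=1 US=1 PS=0]
  L3: frame=0x2D idx=27 entry=0x2E003 [P=1 RW=1 US=0 PS=0]
  → PROTECTION_VIOLATION  (4 entries read)
#3 VA=0x282C0A00865 (w,kernel):
  L0: frame=0x14 idx=5 entry=0x32007 [P=1 RW=1 US=1 PS=0]
  L1: frame=0x32 idx=11 entry=0x33007 [P=1 RW=1 US=1 PS=0]
  L2: frame=0x33 idx=5 entry=0x68002 [P=0 RW=1 US=0 PS=0]
  → PAGE_NOT_PRESENT  (3 entries read)
#4 VA=0x800000089E (r,user):
  L0: frame=0x14 idx=1 entry=0x34087 [P=1 RW=1 US=1 PS=1]
  → PA=0x3489E (huge @L0)  (1 entries read)
#5 VA=0x900C0E02279 (w,kernel):
  L0: frame=0x14 idx=18 entry=0x35007 [P=1 RW=1 US=1 PS=0]
  L1: frame=0x35 idx=3 entry=0x38007 [P=1 RW=1 US=1 PS=0]
  L2: frame=0x38 idx=7 entry=0x3C007 [P=1 RW=1 US=1 PS=0]
  L3: frame=0x3C idx=2 entry=0x75004 [P=0 RW=0 US=1 PS=0]
  → PAGE_NOT_PRESENT  (4 entries read)

TLB: [["0xE0403A09", "0x25"], ["0x8000000", "0x34"]]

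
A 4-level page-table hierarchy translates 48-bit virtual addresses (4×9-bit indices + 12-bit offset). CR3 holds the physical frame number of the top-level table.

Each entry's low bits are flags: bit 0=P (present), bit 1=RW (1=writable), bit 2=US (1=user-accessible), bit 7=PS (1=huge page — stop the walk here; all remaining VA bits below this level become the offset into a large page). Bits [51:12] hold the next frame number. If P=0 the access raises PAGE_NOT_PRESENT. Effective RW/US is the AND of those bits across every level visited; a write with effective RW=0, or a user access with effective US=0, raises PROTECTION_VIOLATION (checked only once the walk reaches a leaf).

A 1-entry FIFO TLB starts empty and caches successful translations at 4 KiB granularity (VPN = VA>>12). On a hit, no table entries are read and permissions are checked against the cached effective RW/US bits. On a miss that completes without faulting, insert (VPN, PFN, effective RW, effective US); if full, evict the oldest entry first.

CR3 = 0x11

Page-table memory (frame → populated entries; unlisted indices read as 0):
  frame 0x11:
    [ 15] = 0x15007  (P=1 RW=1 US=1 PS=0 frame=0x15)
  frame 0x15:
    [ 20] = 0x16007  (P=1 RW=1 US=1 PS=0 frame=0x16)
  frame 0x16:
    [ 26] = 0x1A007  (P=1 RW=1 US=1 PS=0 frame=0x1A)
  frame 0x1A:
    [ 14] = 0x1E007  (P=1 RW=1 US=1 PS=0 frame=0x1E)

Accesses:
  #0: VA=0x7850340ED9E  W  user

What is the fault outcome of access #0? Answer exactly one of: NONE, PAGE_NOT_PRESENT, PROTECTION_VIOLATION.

Walk each access:
#0 VA=0x7850340ED9E (w,user):
  L0 @0x11[15] → 0x15007  P=1,RW=1,US=1,PS=0
  L1 @0x15[20] → 0x16007  P=1,RW=1,US=1,PS=0
  L2 @0x16[26] → 0x1A007  P=1,RW=1,US=1,PS=0
  L3 @0x1A[14] → 0x1E007  P=1,RW=1,US=1,PS=0
  ✓ 0x1ED9E  — 4 lookups

Access #0 fault: NONE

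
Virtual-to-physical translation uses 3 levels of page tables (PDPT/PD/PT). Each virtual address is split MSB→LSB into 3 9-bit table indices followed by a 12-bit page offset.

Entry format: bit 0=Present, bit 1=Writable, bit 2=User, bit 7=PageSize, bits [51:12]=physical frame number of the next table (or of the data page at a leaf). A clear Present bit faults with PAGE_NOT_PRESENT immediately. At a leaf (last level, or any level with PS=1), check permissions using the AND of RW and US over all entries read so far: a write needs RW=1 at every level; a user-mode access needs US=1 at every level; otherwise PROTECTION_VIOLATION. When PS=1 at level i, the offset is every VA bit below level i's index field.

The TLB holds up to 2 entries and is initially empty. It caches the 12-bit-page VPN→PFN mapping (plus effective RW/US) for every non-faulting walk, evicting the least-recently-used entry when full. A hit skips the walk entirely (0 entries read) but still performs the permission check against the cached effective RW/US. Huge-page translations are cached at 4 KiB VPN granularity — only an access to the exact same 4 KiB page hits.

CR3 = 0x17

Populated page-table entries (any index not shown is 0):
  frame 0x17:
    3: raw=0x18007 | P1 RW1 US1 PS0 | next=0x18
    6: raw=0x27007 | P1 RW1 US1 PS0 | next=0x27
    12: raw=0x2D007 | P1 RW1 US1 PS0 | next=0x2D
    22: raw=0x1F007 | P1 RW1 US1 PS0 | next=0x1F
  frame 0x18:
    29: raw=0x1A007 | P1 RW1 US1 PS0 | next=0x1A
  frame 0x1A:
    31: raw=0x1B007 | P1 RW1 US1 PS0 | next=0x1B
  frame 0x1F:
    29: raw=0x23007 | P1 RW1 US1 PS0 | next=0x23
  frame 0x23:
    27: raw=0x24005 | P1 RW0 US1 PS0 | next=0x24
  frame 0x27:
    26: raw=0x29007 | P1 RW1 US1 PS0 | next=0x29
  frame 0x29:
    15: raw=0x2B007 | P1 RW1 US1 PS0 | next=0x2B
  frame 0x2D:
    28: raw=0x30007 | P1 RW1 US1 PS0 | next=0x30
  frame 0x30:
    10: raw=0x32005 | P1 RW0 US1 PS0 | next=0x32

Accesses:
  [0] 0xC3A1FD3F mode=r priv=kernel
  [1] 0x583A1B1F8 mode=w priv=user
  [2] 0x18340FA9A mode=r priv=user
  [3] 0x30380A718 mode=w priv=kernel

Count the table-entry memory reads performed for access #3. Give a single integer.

Trace:
#0 VA=0xC3A1FD3F (r,kernel):
  L0 @0x17[3] → 0x18007  P=1,RW=1,US=1,PS=0
  L1 @0x18[29] → 0x1A007  P=1,RW=1,US=1,PS=0
  L2 @0x1A[31] → 0x1B007  P=1,RW=1,US=1,PS=0
  ⇒ phys 0x1BD3F  [3 reads]
#1 VA=0x583A1B1F8 (w,user):
  L0 @0x17[22] → 0x1F007  P=1,RW=1,US=1,PS=0
  L1 @0x1F[29] → 0x23007  P=1,RW=1,US=1,PS=0
  L2 @0x23[27] → 0x24005  P=1,RW=0,US=1,PS=0
  ✗ PROTECTION_VIOLATION  [3 reads]
#2 VA=0x18340FA9A (r,user):
  L0 @0x17[6] → 0x27007  P=1,RW=1,US=1,PS=0
  L1 @0x27[26] → 0x29007  P=1,RW=1,US=1,PS=0
  L2 @0x29[15] → 0x2B007  P=1,RW=1,US=1,PS=0
  ⇒ phys 0x2BA9A  [3 reads]
#3 VA=0x30380A718 (w,kernel):
  L0 @0x17[12] → 0x2D007  P=1,RW=1,US=1,PS=0
  L1 @0x2D[28] → 0x30007  P=1,RW=1,US=1,PS=0
  L2 @0x30[10] → 0x32005  P=1,RW=0,US=1,PS=0
  ✗ PROTECTION_VIOLATION  [3 reads]

Entries read for #3: 3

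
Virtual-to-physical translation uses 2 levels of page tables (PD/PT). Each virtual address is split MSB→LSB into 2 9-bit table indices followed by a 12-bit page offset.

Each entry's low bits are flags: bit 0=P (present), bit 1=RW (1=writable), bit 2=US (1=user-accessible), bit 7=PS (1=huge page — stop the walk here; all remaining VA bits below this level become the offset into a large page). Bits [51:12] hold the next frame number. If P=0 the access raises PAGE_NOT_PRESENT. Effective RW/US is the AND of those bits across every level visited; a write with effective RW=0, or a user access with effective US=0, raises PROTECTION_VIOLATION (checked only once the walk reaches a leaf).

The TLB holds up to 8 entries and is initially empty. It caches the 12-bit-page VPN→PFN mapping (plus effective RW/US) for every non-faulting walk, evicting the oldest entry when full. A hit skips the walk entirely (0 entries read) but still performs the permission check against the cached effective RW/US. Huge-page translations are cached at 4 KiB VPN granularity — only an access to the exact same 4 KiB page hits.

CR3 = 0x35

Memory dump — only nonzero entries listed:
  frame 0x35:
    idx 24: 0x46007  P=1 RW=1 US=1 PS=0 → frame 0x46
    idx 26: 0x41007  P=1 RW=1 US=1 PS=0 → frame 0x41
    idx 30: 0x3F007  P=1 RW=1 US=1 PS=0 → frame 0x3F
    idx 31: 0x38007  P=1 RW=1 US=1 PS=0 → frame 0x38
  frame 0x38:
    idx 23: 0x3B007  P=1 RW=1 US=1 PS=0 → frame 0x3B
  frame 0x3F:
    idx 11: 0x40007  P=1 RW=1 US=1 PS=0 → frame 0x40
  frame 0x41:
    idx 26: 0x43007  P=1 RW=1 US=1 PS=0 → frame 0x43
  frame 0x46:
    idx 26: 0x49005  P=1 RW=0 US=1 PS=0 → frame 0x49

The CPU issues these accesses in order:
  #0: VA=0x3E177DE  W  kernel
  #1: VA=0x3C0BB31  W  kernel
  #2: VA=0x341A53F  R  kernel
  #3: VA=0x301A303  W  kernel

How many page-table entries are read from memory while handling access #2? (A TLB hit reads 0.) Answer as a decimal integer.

Walk each access:
#0 VA=0x3E177DE (w,kernel):
  L0: frame=0x35 idx=31 entry=0x38007 [P=1 RW=1 US=1 PS=0]
  L1: frame=0x38 idx=23 entry=0x3B007 [P=1 RW=1 US=1 PS=0]
  ⇒ phys 0x3B7DE  [2 reads]
#1 VA=0x3C0BB31 (w,kernel):
  L0: frame=0x35 idx=30 entry=0x3F007 [P=1 RW=1 US=1 PS=0]
  L1: frame=0x3F idx=11 entry=0x40007 [P=1 RW=1 US=1 PS=0]
  ⇒ phys 0x40B31  [2 reads]
#2 VA=0x341A53F (r,kernel):
  L0: frame=0x35 idx=26 entry=0x41007 [P=1 RW=1 US=1 PS=0]
  L1: frame=0x41 idx=26 entry=0x43007 [P=1 RW=1 US=1 PS=0]
  ⇒ phys 0x4353F  [2 reads]
#3 VA=0x301A303 (w,kernel):
  L0: frame=0x35 idx=24 entry=0x46007 [P=1 RW=1 US=1 PS=0]
  L1: frame=0x46 idx=26 entry=0x49005 [P=1 RW=0 US=1 PS=0]
  ⇒ fault: PROTECTION_VIOLATION  — 2 lookups

Entries read for #2: 2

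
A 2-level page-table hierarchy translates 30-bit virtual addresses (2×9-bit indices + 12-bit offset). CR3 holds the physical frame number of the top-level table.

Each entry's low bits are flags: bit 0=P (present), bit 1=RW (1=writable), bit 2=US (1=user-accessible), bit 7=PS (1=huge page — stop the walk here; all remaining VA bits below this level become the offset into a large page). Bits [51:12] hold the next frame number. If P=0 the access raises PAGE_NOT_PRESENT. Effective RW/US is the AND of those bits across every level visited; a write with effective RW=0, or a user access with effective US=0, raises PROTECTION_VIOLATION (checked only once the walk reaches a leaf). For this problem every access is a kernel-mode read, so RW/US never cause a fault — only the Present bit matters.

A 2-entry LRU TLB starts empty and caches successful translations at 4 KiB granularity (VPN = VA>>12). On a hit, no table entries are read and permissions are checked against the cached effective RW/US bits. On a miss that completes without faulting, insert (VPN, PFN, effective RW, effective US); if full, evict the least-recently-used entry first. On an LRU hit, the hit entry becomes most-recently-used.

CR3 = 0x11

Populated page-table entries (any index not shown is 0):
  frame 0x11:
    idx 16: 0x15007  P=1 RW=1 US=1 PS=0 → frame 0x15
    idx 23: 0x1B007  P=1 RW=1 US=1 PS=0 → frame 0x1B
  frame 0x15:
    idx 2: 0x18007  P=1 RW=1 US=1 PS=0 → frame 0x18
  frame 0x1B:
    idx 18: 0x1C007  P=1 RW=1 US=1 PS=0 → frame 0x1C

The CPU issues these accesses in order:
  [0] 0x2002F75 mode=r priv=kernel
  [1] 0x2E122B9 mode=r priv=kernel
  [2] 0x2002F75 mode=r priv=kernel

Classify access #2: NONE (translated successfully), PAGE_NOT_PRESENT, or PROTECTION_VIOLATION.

Per-access translation:
#0 VA=0x2002F75 (r,kernel):
  lvl0: tbl 0x11, slot 16 ⇒ 0x15007 (P1/RW1/US1/PS0)
  lvl1: tbl 0x15, slot 2 ⇒ 0x18007 (P1/RW1/US1/PS0)
  ✓ 0x18F75  — 2 lookups
#1 VA=0x2E122B9 (r,kernel):
  lvl0: tbl 0x11, slot 23 ⇒ 0x1B007 (P1/RW1/US1/PS0)
  lvl1: tbl 0x1B, slot 18 ⇒ 0x1C007 (P1/RW1/US1/PS0)
  ✓ 0x1C2B9  — 2 lookups
#2 VA=0x2002F75 (r,kernel):
  TLB hit vpn=0x2002 → PA=0x18F75

Access #2 fault: NONE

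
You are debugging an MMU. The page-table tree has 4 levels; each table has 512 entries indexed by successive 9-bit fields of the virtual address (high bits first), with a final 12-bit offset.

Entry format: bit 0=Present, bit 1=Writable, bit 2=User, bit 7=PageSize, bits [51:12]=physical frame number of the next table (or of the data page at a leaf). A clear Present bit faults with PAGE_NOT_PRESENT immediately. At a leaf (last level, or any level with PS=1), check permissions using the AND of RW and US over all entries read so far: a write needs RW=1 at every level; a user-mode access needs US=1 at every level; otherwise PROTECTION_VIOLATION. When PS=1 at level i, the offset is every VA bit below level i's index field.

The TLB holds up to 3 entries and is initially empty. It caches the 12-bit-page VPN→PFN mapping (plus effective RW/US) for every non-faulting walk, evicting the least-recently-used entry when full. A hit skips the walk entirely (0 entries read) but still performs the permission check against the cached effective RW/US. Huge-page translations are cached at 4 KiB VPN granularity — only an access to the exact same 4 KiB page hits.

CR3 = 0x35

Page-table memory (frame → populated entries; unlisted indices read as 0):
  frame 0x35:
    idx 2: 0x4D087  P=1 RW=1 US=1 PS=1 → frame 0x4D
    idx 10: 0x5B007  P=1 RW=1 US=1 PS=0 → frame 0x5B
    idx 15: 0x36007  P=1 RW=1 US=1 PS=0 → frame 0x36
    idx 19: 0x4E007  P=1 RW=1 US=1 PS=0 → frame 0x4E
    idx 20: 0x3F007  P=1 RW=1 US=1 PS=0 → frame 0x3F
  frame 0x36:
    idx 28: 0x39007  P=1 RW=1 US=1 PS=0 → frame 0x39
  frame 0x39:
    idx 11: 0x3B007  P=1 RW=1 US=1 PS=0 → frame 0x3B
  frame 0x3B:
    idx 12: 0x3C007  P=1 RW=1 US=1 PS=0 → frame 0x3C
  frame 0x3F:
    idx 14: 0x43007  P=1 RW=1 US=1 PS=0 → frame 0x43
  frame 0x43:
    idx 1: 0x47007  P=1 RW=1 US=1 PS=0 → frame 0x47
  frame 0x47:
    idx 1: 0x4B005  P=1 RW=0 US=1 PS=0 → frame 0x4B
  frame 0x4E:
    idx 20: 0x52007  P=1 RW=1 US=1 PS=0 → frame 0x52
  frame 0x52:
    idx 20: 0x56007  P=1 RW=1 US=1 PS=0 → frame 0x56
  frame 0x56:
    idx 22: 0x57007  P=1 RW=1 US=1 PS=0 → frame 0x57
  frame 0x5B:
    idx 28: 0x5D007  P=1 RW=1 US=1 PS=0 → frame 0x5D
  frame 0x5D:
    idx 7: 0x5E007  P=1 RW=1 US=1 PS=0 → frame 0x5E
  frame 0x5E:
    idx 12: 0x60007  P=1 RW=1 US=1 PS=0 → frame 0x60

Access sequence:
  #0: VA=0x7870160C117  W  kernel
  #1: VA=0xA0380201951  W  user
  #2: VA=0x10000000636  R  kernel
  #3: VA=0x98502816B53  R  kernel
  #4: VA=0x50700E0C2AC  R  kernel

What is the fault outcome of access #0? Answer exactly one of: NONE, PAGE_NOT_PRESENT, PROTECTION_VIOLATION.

Per-access translation:
#0 VA=0x7870160C117 (w,kernel):
  lvl0: tbl 0x35, slot 15 ⇒ 0x36007 (P1/RW1/US1/PS0)
  lvl1: tbl 0x36, slot 28 ⇒ 0x39007 (P1/RW1/US1/PS0)
  lvl2: tbl 0x39, slot 11 ⇒ 0x3B007 (P1/RW1/US1/PS0)
  lvl3: tbl 0x3B, slot 12 ⇒ 0x3C007 (P1/RW1/US1/PS0)
  ⇒ phys 0x3C117  [4 reads]
#1 VA=0xA0380201951 (w,user):
  lvl0: tbl 0x35, slot 20 ⇒ 0x3F007 (P1/RW1/US1/PS0)
  lvl1: tbl 0x3F, slot 14 ⇒ 0x43007 (P1/RW1/US1/PS0)
  lvl2: tbl 0x43, slot 1 ⇒ 0x47007 (P1/RW1/US1/PS0)
  lvl3: tbl 0x47, slot 1 ⇒ 0x4B005 (P1/RW0/US1/PS0)
  ⇒ fault: PROTECTION_VIOLATION  — 4 lookups
#2 VA=0x10000000636 (r,kernel):
  lvl0: tbl 0x35, slot 2 ⇒ 0x4D087 (P1/RW1/US1/PS1)
  ⇒ phys 0x4D636 (huge @L0)  [1 reads]
#3 VA=0x98502816B53 (r,kernel):
  lvl0: tbl 0x35, slot 19 ⇒ 0x4E007 (P1/RW1/US1/PS0)
  lvl1: tbl 0x4E, slot 20 ⇒ 0x52007 (P1/RW1/US1/PS0)
  lvl2: tbl 0x52, slot 20 ⇒ 0x56007 (P1/RW1/US1/PS0)
  lvl3: tbl 0x56, slot 22 ⇒ 0x57007 (P1/RW1/US1/PS0)
  ⇒ phys 0x57B53  [4 reads]
#4 VA=0x50700E0C2AC (r,kernel):
  lvl0: tbl 0x35, slot 10 ⇒ 0x5B007 (P1/RW1/US1/PS0)
  lvl1: tbl 0x5B, slot 28 ⇒ 0x5D007 (P1/RW1/US1/PS0)
  lvl2: tbl 0x5D, slot 7 ⇒ 0x5E007 (P1/RW1/US1/PS0)
  lvl3: tbl 0x5E, slot 12 ⇒ 0x60007 (P1/RW1/US1/PS0)
  ⇒ phys 0x602AC  [4 reads]

Access #0 fault: NONE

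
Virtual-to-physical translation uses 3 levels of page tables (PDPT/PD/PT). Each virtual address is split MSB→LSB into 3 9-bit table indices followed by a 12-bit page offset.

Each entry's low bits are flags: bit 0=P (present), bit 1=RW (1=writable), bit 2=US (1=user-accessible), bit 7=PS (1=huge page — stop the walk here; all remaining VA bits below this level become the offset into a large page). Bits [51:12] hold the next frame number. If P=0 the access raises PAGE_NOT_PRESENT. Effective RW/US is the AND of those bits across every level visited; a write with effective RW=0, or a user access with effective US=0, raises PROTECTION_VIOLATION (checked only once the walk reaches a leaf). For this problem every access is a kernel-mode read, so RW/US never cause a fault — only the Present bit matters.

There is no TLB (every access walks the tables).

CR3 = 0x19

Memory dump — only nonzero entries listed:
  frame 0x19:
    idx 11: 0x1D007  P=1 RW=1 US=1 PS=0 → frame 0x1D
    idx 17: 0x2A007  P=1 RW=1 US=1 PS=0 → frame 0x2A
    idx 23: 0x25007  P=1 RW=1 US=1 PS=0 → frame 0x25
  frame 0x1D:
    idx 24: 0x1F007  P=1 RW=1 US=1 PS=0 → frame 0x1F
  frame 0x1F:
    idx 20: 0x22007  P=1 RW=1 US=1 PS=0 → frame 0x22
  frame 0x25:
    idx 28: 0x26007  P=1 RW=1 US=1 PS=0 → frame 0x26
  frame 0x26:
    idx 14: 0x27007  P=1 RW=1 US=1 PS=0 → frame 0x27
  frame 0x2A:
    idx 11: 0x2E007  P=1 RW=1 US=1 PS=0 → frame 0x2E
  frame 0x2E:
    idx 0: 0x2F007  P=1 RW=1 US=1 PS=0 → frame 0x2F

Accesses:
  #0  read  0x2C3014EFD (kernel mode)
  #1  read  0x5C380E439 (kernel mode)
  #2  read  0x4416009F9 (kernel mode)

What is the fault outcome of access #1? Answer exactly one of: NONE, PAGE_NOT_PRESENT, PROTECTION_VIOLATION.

Walk each access:
#0 VA=0x2C3014EFD (r,kernel):
  lvl0: tbl 0x19, slot 11 ⇒ 0x1D007 (P1/RW1/US1/PS0)
  lvl1: tbl 0x1D, slot 24 ⇒ 0x1F007 (P1/RW1/US1/PS0)
  lvl2: tbl 0x1F, slot 20 ⇒ 0x22007 (P1/RW1/US1/PS0)
  ⇒ phys 0x22EFD  [3 reads]
#1 VA=0x5C380E439 (r,kernel):
  lvl0: tbl 0x19, slot 23 ⇒ 0x25007 (P1/RW1/US1/PS0)
  lvl1: tbl 0x25, slot 28 ⇒ 0x26007 (P1/RW1/US1/PS0)
  lvl2: tbl 0x26, slot 14 ⇒ 0x27007 (P1/RW1/US1/PS0)
  ⇒ phys 0x27439  [3 reads]
#2 VA=0x4416009F9 (r,kernel):
  lvl0: tbl 0x19, slot 17 ⇒ 0x2A007 (P1/RW1/US1/PS0)
  lvl1: tbl 0x2A, slot 11 ⇒ 0x2E007 (P1/RW1/US1/PS0)
  lvl2: tbl 0x2E, slot 0 ⇒ 0x2F007 (P1/RW1/US1/PS0)
  ⇒ phys 0x2F9F9  [3 reads]

Access #1 fault: NONE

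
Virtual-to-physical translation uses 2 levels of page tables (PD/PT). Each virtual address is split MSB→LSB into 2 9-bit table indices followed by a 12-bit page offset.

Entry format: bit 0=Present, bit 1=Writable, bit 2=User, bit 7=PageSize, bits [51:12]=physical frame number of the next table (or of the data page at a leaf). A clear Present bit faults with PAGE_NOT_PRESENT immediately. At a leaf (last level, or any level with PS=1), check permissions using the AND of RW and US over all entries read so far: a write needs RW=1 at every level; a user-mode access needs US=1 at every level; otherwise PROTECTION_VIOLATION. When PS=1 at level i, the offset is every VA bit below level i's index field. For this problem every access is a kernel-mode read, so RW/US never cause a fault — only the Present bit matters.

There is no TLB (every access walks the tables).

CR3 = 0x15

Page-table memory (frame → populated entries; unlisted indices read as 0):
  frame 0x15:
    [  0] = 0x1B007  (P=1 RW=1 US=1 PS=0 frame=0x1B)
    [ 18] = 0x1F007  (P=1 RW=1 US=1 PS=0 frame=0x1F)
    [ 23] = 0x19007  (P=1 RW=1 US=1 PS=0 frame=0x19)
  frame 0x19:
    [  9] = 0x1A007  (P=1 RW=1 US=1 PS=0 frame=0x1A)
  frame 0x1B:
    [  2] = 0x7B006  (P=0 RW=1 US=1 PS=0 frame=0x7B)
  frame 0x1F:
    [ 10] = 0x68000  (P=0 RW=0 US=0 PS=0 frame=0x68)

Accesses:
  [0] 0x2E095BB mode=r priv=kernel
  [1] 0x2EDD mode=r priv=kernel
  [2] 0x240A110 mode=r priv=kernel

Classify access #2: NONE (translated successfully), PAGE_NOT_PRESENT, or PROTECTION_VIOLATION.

Walk each access:
#0 VA=0x2E095BB (r,kernel):
  [0] read 0x15 idx=23: raw=0x19007 flags P=1 W=1 U=1 S=0
  [1] read 0x19 idx=9: raw=0x1A007 flags P=1 W=1 U=1 S=0
  ⇒ phys 0x1A5BB  [2 reads]
#1 VA=0x2EDD (r,kernel):
  [0] read 0x15 idx=0: raw=0x1B007 flags P=1 W=1 U=1 S=0
  [1] read 0x1B idx=2: raw=0x7B006 flags P=0 W=1 U=1 S=0
  → PAGE_NOT_PRESENT  (2 entries read)
#2 VA=0x240A110 (r,kernel):
  [0] read 0x15 idx=18: raw=0x1F007 flags P=1 W=1 U=1 S=0
  [1] read 0x1F idx=10: raw=0x68000 flags P=0 W=0 U=0 S=0
  → PAGE_NOT_PRESENT  (2 entries read)

Access #2 fault: PAGE_NOT_PRESENT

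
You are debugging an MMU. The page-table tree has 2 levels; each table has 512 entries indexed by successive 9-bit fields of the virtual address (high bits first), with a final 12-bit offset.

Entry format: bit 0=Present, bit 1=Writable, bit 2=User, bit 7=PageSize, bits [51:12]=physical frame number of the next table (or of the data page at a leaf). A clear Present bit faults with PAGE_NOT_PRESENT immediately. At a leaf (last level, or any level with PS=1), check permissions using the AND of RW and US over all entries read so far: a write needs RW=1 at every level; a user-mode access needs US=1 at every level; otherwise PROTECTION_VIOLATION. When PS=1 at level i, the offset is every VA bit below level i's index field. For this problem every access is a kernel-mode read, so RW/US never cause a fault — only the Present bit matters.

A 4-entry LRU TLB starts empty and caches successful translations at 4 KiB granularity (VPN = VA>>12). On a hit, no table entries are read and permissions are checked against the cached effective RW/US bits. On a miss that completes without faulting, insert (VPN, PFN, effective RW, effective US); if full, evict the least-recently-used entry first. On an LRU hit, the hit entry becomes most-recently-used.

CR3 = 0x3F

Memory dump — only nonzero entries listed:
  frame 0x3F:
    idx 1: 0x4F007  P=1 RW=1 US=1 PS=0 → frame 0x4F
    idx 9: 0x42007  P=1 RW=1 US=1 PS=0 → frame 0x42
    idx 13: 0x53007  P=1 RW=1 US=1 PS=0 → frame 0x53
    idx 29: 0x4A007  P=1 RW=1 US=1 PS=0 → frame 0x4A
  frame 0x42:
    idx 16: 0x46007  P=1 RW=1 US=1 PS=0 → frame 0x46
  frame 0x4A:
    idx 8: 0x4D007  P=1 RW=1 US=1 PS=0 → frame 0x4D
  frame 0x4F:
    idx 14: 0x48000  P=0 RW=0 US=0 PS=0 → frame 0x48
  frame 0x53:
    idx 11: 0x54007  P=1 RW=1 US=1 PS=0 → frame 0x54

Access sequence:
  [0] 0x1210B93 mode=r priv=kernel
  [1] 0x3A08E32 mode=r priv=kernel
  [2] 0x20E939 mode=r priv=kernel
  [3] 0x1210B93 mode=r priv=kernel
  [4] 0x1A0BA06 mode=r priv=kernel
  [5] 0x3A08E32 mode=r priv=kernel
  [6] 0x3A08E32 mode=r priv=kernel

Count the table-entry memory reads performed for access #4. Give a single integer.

Trace:
#0 VA=0x1210B93 (r,kernel):
  L0 @0x3F[9] → 0x42007  P=1,RW=1,US=1,PS=0
  L1 @0x42[16] → 0x46007  P=1,RW=1,US=1,PS=0
  ⇒ phys 0x46B93  [2 reads]
#1 VA=0x3A08E32 (r,kernel):
  L0 @0x3F[29] → 0x4A007  P=1,RW=1,US=1,PS=0
  L1 @0x4A[8] → 0x4D007  P=1,RW=1,US=1,PS=0
  ⇒ phys 0x4DE32  [2 reads]
#2 VA=0x20E939 (r,kernel):
  L0 @0x3F[1] → 0x4F007  P=1,RW=1,US=1,PS=0
  L1 @0x4F[14] → 0x48000  P=0,RW=0,US=0,PS=0
  ⇒ fault: PAGE_NOT_PRESENT  — 2 lookups
#3 VA=0x1210B93 (r,kernel):
  TLB hit vpn=0x1210 → PA=0x46B93
#4 VA=0x1A0BA06 (r,kernel):
  L0 @0x3F[13] → 0x53007  P=1,RW=1,US=1,PS=0
  L1 @0x53[11] → 0x54007  P=1,RW=1,US=1,PS=0
  ⇒ phys 0x54A06  [2 reads]
#5 VA=0x3A08E32 (r,kernel):
  TLB hit vpn=0x3A08 → PA=0x4DE32
#6 VA=0x3A08E32 (r,kernel):
  TLB hit vpn=0x3A08 → PA=0x4DE32

Entries read for #4: 2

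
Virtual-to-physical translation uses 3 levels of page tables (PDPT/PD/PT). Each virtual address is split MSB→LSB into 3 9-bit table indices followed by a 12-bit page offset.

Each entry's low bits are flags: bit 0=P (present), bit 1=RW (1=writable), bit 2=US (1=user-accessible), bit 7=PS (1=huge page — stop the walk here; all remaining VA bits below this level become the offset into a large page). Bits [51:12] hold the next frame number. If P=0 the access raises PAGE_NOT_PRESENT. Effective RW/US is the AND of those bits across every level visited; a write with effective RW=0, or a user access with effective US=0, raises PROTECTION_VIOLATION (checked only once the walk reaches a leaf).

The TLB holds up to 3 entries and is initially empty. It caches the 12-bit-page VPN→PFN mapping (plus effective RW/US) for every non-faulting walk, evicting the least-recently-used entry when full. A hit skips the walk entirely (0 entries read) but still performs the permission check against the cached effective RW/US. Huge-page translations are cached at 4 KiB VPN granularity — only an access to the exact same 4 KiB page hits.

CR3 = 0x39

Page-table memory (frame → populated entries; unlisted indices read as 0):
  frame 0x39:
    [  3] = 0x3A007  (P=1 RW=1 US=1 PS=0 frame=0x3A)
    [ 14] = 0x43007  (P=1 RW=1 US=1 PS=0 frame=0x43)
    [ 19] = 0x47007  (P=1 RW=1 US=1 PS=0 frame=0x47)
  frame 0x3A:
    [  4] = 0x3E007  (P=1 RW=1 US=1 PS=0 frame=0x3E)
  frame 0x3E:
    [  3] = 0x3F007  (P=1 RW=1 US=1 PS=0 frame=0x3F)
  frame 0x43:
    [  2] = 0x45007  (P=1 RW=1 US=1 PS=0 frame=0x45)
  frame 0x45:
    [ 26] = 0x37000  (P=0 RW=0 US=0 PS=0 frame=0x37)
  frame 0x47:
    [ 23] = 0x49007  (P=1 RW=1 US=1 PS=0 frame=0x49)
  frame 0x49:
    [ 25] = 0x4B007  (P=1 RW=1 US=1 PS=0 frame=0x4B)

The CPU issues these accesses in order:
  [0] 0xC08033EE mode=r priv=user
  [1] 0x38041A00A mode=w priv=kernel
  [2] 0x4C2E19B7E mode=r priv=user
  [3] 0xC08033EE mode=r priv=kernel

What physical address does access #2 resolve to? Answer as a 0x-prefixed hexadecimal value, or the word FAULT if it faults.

Trace:
#0 VA=0xC08033EE (r,user):
  [0] read 0x39 idx=3: raw=0x3A007 flags P=1 W=1 U=1 S=0
  [1] read 0x3A idx=4: raw=0x3E007 flags P=1 W=1 U=1 S=0
  [2] read 0x3E idx=3: raw=0x3F007 flags P=1 W=1 U=1 S=0
  → PA=0x3F3EE  (3 entries read)
#1 VA=0x38041A00A (w,kernel):
  [0] read 0x39 idx=14: raw=0x43007 flags P=1 W=1 U=1 S=0
  [1] read 0x43 idx=2: raw=0x45007 flags P=1 W=1 U=1 S=0
  [2] read 0x45 idx=26: raw=0x37000 flags P=0 W=0 U=0 S=0
  → PAGE_NOT_PRESENT  (3 entries read)
#2 VA=0x4C2E19B7E (r,user):
  [0] read 0x39 idx=19: raw=0x47007 flags P=1 W=1 U=1 S=0
  [1] read 0x47 idx=23: raw=0x49007 flags P=1 W=1 U=1 S=0
  [2] read 0x49 idx=25: raw=0x4B007 flags P=1 W=1 U=1 S=0
  → PA=0x4BB7E  (3 entries read)
#3 VA=0xC08033EE (r,kernel):
  TLB hit vpn=0xC0803 → PA=0x3F3EE

Access #2 PA: 0x4BB7E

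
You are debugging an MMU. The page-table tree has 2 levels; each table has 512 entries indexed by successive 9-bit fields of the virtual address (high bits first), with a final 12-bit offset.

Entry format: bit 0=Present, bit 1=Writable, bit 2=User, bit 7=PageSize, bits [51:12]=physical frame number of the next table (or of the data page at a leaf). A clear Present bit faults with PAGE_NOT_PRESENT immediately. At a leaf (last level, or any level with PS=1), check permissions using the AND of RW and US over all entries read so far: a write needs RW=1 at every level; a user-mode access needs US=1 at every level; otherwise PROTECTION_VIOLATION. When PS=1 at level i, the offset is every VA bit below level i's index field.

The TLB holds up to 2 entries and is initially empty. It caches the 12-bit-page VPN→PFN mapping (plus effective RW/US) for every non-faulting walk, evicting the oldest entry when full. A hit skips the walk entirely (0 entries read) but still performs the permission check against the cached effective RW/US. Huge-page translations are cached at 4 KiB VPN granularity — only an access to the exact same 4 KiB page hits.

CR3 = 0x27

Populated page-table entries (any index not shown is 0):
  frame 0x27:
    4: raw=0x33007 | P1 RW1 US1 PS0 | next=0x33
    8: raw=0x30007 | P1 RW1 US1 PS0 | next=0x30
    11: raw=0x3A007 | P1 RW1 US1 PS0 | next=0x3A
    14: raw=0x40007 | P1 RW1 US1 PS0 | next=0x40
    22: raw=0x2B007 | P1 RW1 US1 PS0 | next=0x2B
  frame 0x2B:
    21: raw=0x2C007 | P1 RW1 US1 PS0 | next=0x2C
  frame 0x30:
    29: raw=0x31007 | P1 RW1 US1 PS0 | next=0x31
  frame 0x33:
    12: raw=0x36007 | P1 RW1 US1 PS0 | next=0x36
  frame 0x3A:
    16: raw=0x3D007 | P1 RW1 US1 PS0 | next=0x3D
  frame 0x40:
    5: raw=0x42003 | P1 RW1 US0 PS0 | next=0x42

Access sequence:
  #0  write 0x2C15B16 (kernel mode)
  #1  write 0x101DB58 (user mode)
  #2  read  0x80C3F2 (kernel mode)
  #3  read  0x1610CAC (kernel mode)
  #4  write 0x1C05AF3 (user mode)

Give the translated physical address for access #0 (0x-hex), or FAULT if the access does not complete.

Walk each access:
#0 VA=0x2C15B16 (w,kernel):
  [0] read 0x27 idx=22: raw=0x2B007 flags P=1 W=1 U=1 S=0
  [1] read 0x2B idx=21: raw=0x2C007 flags P=1 W=1 U=1 S=0
  ✓ 0x2CB16  — 2 lookups
#1 VA=0x101DB58 (w,user):
  [0] read 0x27 idx=8: raw=0x30007 flags P=1 W=1 U=1 S=0
  [1] read 0x30 idx=29: raw=0x31007 flags P=1 W=1 U=1 S=0
  ✓ 0x31B58  — 2 lookups
#2 VA=0x80C3F2 (r,kernel):
  [0] read 0x27 idx=4: raw=0x33007 flags P=1 W=1 U=1 S=0
  [1] read 0x33 idx=12: raw=0x36007 flags P=1 W=1 U=1 S=0
  ✓ 0x363F2  — 2 lookups
#3 VA=0x1610CAC (r,kernel):
  [0] read 0x27 idx=11: raw=0x3A007 flags P=1 W=1 U=1 S=0
  [1] read 0x3A idx=16: raw=0x3D007 flags P=1 W=1 U=1 S=0
  ✓ 0x3DCAC  — 2 lookups
#4 VA=0x1C05AF3 (w,user):
  [0] read 0x27 idx=14: raw=0x40007 flags P=1 W=1 U=1 S=0
  [1] read 0x40 idx=5: raw=0x42003 flags P=1 W=1 U=0 S=0
  ✗ PROTECTION_VIOLATION  [2 reads]

Access #0 PA: 0x2CB16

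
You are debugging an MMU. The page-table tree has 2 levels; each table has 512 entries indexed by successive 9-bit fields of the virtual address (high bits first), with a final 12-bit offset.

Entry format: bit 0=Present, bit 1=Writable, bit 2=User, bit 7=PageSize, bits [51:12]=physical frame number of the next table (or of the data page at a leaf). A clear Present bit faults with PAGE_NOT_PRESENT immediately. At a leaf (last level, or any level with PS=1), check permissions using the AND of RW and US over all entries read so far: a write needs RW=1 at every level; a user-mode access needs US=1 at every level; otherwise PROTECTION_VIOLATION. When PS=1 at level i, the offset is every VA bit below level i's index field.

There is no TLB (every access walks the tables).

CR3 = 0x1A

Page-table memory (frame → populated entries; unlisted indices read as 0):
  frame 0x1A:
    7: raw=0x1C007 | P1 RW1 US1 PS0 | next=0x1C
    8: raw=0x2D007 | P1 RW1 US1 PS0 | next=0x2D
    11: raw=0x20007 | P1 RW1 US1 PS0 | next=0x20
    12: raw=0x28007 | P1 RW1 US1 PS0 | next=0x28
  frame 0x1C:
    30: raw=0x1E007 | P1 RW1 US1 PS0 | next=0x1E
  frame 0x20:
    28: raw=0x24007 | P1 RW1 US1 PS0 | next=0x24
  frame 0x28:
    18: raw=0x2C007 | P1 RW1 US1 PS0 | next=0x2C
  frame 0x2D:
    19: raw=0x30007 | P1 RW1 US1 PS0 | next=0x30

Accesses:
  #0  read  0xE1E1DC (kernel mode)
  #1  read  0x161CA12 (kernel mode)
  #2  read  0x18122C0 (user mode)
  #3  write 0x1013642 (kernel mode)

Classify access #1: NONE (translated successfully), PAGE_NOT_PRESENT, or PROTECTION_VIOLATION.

Trace:
#0 VA=0xE1E1DC (r,kernel):
  [0] read 0x1A idx=7: raw=0x1C007 flags P=1 W=1 U=1 S=0
  [1] read 0x1C idx=30: raw=0x1E007 flags P=1 W=1 U=1 S=0
  ✓ 0x1E1DC  — 2 lookups
#1 VA=0x161CA12 (r,kernel):
  [0] read 0x1A idx=11: raw=0x20007 flags P=1 W=1 U=1 S=0
  [1] read 0x20 idx=28: raw=0x24007 flags P=1 W=1 U=1 S=0
  ✓ 0x24A12  — 2 lookups
#2 VA=0x18122C0 (r,user):
  [0] read 0x1A idx=12: raw=0x28007 flags P=1 W=1 U=1 S=0
  [1] read 0x28 idx=18: raw=0x2C007 flags P=1 W=1 U=1 S=0
  ✓ 0x2C2C0  — 2 lookups
#3 VA=0x1013642 (w,kernel):
  [0] read 0x1A idx=8: raw=0x2D007 flags P=1 W=1 U=1 S=0
  [1] read 0x2D idx=19: raw=0x30007 flags P=1 W=1 U=1 S=0
  ✓ 0x30642  — 2 lookups

Access #1 fault: NONE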